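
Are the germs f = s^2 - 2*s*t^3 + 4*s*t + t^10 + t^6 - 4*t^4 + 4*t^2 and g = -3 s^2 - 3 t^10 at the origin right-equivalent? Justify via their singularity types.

The Hessian of f at 0 has rank 1. Corank 1: A-series; mu = 9 gives A_9. The Hessian of g at 0 has rank 1. Corank 1: A-series; mu = 9 gives A_9. Both have type A_9, hence right-equivalent.

Yes.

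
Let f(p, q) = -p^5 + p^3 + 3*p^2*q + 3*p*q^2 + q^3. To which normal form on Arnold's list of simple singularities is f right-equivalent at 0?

E_{8}

The Hessian of f at 0 is [[0, 0], [0, 0]] with rank 0, so corank 2. A Groebner basis of the Jacobian ideal J(f) in C{p,q} is {q^5, p*q^3 + 3*q^4/4, p^2 + 2*p*q + q^2}; counting standard monomials gives mu = 8. Corank 2; j^3 = (p + q)^3 is a perfect cube, so E-series; the 5-jet and mu = 8 give E_8.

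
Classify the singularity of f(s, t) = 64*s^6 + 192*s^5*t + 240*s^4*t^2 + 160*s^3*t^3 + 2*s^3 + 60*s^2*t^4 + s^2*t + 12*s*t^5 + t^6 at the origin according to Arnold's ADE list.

D7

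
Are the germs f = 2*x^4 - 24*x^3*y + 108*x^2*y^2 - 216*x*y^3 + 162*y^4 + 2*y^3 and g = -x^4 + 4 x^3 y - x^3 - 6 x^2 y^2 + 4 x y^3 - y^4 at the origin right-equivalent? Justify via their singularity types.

Yes.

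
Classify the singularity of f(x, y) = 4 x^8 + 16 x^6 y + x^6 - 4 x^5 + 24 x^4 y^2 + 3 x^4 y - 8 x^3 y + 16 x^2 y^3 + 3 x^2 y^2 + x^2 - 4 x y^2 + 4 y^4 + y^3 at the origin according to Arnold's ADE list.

The Hessian of f at 0 is [[2, 0], [0, 0]] with rank 1, so corank 1. A Groebner basis of the Jacobian ideal J(f) in C{x,y} is {y^2, x}; counting standard monomials gives mu = 2. Corank 1: A-series; mu = 2 gives A_2.

A2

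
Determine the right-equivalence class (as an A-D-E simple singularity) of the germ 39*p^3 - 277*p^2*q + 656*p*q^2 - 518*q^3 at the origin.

D4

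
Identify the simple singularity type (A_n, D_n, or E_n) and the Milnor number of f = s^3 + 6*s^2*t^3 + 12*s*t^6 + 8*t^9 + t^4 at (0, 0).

The Hessian of f at 0 has rank 0. Corank 2; j^3 = s^3 is a perfect cube, so E-series; the 4-jet and mu = 6 give E_6.

Type E6, Milnor number mu = 6.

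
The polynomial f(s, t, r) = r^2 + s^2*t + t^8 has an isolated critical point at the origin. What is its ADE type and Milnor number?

Type D_{9}, Milnor number mu = 9.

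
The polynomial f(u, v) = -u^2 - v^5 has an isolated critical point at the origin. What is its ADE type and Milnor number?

Type A_{4}, Milnor number mu = 4.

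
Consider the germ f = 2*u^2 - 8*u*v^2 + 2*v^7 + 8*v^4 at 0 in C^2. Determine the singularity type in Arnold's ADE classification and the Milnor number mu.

Type A_6, Milnor number mu = 6.

The Hessian of f at 0 has rank 1. Corank 1: A-series; mu = 6 gives A_6.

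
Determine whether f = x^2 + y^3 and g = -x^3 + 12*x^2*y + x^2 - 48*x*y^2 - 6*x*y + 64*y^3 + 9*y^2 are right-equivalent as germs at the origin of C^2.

Yes.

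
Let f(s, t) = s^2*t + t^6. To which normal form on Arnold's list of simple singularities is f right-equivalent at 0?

D7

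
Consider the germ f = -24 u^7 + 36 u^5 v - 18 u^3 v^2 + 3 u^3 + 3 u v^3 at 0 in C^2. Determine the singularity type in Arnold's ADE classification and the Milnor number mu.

Type E_{7}, Milnor number mu = 7.

The Hessian of f at 0 is [[0, 0], [0, 0]] with rank 0, so corank 2. A Groebner basis of the Jacobian ideal J(f) in C{u,v} is {u^3, u*v^2, 3*u^2 + v^3}; counting standard monomials gives mu = 7. Corank 2; j^3 = 3*u^3 is a perfect cube, so E-series; the 4-jet and mu = 7 give E_7.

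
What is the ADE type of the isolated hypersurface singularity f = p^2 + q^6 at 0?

The Hessian of f at 0 is [[2, 0], [0, 0]] with rank 1, so corank 1. A Groebner basis of the Jacobian ideal J(f) in C{p,q} is {q^5, p}; counting standard monomials gives mu = 5. Corank 1: A-series; mu = 5 gives A_5.

A_{5}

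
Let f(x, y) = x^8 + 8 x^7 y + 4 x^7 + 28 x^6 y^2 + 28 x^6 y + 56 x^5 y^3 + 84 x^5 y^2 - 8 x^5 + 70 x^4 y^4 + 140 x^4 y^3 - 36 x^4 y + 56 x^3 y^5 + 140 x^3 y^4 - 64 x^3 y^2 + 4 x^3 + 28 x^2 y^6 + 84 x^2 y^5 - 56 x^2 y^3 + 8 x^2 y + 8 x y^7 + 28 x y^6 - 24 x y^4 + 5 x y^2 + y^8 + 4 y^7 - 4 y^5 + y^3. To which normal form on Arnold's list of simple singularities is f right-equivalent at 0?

D9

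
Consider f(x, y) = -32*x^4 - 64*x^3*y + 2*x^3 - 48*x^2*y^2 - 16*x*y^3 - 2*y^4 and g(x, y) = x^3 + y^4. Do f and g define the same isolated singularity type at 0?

Yes.

The Hessian of f at 0 has rank 0. Corank 2; j^3 = 2*x^3 is a perfect cube, so E-series; the 4-jet and mu = 6 give E_6. The Hessian of g at 0 has rank 0. Corank 2; j^3 = x^3 is a perfect cube, so E-series; the 4-jet and mu = 6 give E_6. Both have type E_6, hence right-equivalent.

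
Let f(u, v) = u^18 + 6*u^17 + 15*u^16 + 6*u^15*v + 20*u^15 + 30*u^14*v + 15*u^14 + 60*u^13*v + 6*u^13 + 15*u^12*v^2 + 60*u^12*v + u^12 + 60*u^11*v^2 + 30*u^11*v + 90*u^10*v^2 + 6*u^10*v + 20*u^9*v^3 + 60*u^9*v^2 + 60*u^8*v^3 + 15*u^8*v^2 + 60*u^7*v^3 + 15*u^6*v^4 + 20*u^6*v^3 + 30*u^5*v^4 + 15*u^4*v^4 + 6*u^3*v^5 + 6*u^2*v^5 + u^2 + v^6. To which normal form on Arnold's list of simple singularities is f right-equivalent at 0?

A_5

The Hessian of f at 0 is [[2, 0], [0, 0]] with rank 1, so corank 1. A Groebner basis of the Jacobian ideal J(f) in C{u,v} is {v^5, u}; counting standard monomials gives mu = 5. Corank 1: A-series; mu = 5 gives A_5.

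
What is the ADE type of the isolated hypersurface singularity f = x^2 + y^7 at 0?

The Hessian of f at 0 has rank 1. Corank 1: A-series; mu = 6 gives A_6.

A_{6}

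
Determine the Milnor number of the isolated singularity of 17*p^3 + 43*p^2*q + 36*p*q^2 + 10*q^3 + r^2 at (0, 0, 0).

The Hessian of f at 0 has rank 1. Corank 2; j^3 = (p + q)*(17*p^2 + 26*p*q + 10*q^2) splits into three distinct lines over C (the quadratic factor has nonzero discriminant), so D_4.

4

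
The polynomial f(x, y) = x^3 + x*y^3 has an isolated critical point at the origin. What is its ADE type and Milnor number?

Type E_7, Milnor number mu = 7.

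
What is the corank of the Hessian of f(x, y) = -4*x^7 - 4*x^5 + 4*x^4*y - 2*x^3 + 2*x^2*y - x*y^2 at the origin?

Hessian at 0 has rank 0.

2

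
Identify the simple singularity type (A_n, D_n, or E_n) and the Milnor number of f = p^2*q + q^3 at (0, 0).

Type D_4, Milnor number mu = 4.

The Hessian of f at 0 has rank 0. Corank 2; j^3 = q*(p^2 + q^2) splits into three distinct lines over C (the quadratic factor has nonzero discriminant), so D_4.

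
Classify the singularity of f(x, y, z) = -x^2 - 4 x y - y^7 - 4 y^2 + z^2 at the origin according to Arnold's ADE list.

The Hessian of f at 0 has rank 2. Corank 1: A-series; mu = 6 gives A_6.

A_{6}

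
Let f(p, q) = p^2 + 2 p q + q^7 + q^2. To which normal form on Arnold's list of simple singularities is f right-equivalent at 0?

The Hessian of f at 0 has rank 1. Corank 1: A-series; mu = 6 gives A_6.

A_6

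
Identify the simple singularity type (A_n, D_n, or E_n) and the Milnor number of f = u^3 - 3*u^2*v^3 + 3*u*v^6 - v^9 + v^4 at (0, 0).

Type E_{6}, Milnor number mu = 6.

The Hessian of f at 0 is [[0, 0], [0, 0]] with rank 0, so corank 2. A Groebner basis of the Jacobian ideal J(f) in C{u,v} is {v^3, u^2}; counting standard monomials gives mu = 6. Corank 2; j^3 = u^3 is a perfect cube, so E-series; the 4-jet and mu = 6 give E_6.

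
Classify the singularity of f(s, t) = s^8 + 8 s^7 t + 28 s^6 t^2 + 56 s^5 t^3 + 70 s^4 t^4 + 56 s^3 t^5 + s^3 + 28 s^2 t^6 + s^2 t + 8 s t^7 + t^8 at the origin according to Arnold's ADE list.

D_9

The Hessian of f at 0 is [[0, 0], [0, 0]] with rank 0, so corank 2. A Groebner basis of the Jacobian ideal J(f) in C{s,t} is {-s*t/8 + t^7, s*t^2, s^2 + s*t}; counting standard monomials gives mu = 9. Corank 2; j^3 = s^2*(s + t) has shape L^2 M (L != M), so D-series; mu = 9 gives D_9.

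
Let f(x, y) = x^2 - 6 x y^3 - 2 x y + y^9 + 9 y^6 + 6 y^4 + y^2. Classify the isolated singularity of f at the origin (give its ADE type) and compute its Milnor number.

Type A_8, Milnor number mu = 8.

The Hessian of f at 0 is [[2, -2], [-2, 2]] with rank 1, so corank 1. A Groebner basis of the Jacobian ideal J(f) in C{x,y} is {x^2*y^2 - 2*x^2/3 + x*y - y^2/3, x^3 - 3*x^2*y + 3*x*y^2 - x/3 + y/3, -x/3 + y^3 + y/3}; counting standard monomials gives mu = 8. Corank 1: A-series; mu = 8 gives A_8.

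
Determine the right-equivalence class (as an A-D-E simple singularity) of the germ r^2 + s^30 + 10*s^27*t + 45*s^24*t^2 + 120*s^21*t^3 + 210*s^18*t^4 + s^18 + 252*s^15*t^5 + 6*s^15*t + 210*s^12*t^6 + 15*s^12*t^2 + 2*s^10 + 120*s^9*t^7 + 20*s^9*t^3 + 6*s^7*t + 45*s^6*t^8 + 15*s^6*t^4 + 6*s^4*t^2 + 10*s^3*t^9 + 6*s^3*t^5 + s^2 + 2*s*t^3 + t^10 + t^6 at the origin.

A_9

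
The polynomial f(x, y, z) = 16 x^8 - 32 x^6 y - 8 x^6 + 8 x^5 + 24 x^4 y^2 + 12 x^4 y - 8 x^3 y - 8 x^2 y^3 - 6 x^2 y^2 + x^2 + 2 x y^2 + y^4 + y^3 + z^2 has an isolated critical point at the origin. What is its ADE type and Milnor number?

Type A_{2}, Milnor number mu = 2.

The Hessian of f at 0 is [[2, 0, 0], [0, 0, 0], [0, 0, 2]] with rank 2, so corank 1. A Groebner basis of the Jacobian ideal J(f) in C{x,y,z} is {y^2, x, z}; counting standard monomials gives mu = 2. Corank 1: A-series; mu = 2 gives A_2.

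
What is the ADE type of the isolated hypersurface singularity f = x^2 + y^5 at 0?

The Hessian of f at 0 has rank 1. Corank 1: A-series; mu = 4 gives A_4.

A_4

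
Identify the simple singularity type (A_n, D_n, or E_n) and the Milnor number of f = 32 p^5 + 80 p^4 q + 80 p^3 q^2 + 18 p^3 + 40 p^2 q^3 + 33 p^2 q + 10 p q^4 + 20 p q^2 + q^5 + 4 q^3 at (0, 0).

The Hessian of f at 0 has rank 0. Corank 2; j^3 = (2*p + q)*(3*p + 2*q)^2 has shape L^2 M (L != M), so D-series; mu = 6 gives D_6.

Type D6, Milnor number mu = 6.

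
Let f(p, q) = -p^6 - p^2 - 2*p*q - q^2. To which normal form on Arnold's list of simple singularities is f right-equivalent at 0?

The Hessian of f at 0 is [[-2, -2], [-2, -2]] with rank 1, so corank 1. A Groebner basis of the Jacobian ideal J(f) in C{p,q} is {q^5, p + q}; counting standard monomials gives mu = 5. Corank 1: A-series; mu = 5 gives A_5.

A5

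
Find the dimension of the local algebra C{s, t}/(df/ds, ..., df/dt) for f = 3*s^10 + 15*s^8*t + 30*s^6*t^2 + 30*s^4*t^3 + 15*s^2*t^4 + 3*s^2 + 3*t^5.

The Hessian of f at 0 has rank 1. Corank 1: A-series; mu = 4 gives A_4.

4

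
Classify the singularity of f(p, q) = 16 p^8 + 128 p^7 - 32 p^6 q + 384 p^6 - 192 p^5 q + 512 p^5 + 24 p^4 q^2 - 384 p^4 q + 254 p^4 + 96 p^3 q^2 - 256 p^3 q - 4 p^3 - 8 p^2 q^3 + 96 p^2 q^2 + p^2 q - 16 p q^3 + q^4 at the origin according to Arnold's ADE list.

The Hessian of f at 0 is [[0, 0], [0, 0]] with rank 0, so corank 2. A Groebner basis of the Jacobian ideal J(f) in C{p,q} is {p*q^2, p*q/16 + q^3, p^2 - p*q/4}; counting standard monomials gives mu = 5. Corank 2; j^3 = -p^2*(4*p - q) has shape L^2 M (L != M), so D-series; mu = 5 gives D_5.

D_5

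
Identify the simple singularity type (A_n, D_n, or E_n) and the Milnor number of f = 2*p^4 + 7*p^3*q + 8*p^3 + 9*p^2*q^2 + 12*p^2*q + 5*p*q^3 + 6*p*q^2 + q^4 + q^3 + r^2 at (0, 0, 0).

The Hessian of f at 0 has rank 1. Corank 2; j^3 = (2*p + q)^3 is a perfect cube, so E-series; the 4-jet and mu = 7 give E_7.

Type E_{7}, Milnor number mu = 7.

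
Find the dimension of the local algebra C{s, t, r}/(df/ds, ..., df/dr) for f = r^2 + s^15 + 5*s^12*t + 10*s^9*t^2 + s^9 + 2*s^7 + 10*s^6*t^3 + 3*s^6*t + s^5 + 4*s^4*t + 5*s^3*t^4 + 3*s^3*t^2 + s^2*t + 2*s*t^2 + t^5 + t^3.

The Hessian of f at 0 is [[0, 0, 0], [0, 0, 0], [0, 0, 2]] with rank 1, so corank 2. A Groebner basis of the Jacobian ideal J(f) in C{s,t,r} is {-s*t + t^4 - t^2, s*t^2 + t^3, s^2 + 7*s*t + 6*t^2, r}; counting standard monomials gives mu = 6. Corank 2; j^3 = t*(s + t)^2 has shape L^2 M (L != M), so D-series; mu = 6 gives D_6.

6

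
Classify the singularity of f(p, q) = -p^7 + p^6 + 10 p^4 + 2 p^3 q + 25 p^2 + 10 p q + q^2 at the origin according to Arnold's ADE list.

A_{6}

The Hessian of f at 0 is [[50, 10], [10, 2]] with rank 1, so corank 1. A Groebner basis of the Jacobian ideal J(f) in C{p,q} is {-625*p*q + q^4 - 125*q^2, p*q^2 + 125*p/3 + 2*q^3/15 + 25*q/3, p^2 + 2*p*q/5 + q^2/25}; counting standard monomials gives mu = 6. Corank 1: A-series; mu = 6 gives A_6.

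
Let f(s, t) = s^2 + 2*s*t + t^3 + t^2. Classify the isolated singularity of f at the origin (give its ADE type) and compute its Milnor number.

Type A_{2}, Milnor number mu = 2.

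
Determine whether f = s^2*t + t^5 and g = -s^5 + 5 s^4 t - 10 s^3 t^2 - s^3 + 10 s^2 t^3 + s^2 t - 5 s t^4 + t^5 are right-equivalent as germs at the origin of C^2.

The Hessian of f at 0 is [[0, 0], [0, 0]] with rank 0, so corank 2. A Groebner basis of the Jacobian ideal J(f) in C{s,t} is {s^2/5 + t^4, s^3, s*t}; counting standard monomials gives mu = 6. Corank 2; j^3 = s^2*t has shape L^2 M (L != M), so D-series; mu = 6 gives D_6. The Hessian of g at 0 is [[0, 0], [0, 0]] with rank 0, so corank 2. A Groebner basis of the Jacobian ideal J(g) in C{s,t} is {s*t/5 + t^4, s*t^2, s^2 - s*t}; counting standard monomials gives mu = 6. Corank 2; j^3 = -s^2*(s - t) has shape L^2 M (L != M), so D-series; mu = 6 gives D_6. Both have type D_6, hence right-equivalent.

Yes.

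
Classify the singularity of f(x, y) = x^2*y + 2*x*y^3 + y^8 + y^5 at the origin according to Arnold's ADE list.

D9

The Hessian of f at 0 has rank 0. Corank 2; j^3 = x^2*y has shape L^2 M (L != M), so D-series; mu = 9 gives D_9.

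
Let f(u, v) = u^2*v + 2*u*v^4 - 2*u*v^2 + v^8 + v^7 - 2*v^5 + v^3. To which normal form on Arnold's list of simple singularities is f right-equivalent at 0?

D_{9}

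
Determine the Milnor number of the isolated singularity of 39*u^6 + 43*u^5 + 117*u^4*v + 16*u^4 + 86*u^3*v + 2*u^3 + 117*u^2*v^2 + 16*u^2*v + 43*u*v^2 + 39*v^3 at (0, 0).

4

The Hessian of f at 0 has rank 0. Corank 2; j^3 = (u + 3*v)*(2*u^2 + 10*u*v + 13*v^2) splits into three distinct lines over C (the quadratic factor has nonzero discriminant), so D_4.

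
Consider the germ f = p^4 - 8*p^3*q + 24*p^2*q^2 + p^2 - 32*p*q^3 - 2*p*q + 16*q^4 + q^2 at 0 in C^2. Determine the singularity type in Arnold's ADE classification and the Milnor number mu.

Type A3, Milnor number mu = 3.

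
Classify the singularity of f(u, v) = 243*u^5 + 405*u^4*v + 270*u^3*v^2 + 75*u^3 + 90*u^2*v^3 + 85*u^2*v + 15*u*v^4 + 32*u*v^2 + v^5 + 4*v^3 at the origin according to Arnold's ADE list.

D_{6}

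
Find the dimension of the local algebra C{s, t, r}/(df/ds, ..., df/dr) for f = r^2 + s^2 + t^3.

2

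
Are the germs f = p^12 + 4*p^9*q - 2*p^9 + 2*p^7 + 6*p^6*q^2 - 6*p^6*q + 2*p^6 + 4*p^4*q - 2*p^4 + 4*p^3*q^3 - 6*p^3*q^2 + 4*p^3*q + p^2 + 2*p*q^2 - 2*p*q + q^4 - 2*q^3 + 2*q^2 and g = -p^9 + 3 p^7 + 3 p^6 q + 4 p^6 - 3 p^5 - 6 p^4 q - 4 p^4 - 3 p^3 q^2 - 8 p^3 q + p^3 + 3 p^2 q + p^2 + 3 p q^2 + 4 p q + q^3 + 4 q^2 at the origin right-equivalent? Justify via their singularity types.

No.

The Hessian of f at 0 has rank 2. Corank 0: nondegenerate Morse point, so A_1. The Hessian of g at 0 has rank 1. Corank 1: A-series; mu = 2 gives A_2. f is A_1 but g is A_2, hence not right-equivalent.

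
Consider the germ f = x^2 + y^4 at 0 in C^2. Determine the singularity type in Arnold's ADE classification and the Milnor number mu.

Type A_3, Milnor number mu = 3.

The Hessian of f at 0 is [[2, 0], [0, 0]] with rank 1, so corank 1. A Groebner basis of the Jacobian ideal J(f) in C{x,y} is {y^3, x}; counting standard monomials gives mu = 3. Corank 1: A-series; mu = 3 gives A_3.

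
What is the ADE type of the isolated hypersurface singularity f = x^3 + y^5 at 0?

E_8

The Hessian of f at 0 has rank 0. Corank 2; j^3 = x^3 is a perfect cube, so E-series; the 5-jet and mu = 8 give E_8.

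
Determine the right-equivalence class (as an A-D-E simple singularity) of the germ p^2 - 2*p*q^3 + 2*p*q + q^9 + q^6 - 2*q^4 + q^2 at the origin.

The Hessian of f at 0 is [[2, 2], [2, 2]] with rank 1, so corank 1. A Groebner basis of the Jacobian ideal J(f) in C{p,q} is {p^2*q^2 + 2*p^2 + 3*p*q + q^2, p^3 + 3*p^2*q + 3*p*q^2 + p + q, -p + q^3 - q}; counting standard monomials gives mu = 8. Corank 1: A-series; mu = 8 gives A_8.

A_{8}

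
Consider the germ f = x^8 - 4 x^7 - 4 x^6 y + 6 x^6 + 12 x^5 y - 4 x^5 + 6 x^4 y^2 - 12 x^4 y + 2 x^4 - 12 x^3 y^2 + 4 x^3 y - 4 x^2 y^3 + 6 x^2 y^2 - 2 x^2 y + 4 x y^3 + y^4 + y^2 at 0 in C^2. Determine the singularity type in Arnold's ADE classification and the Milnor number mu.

Type A_{3}, Milnor number mu = 3.

The Hessian of f at 0 has rank 1. Corank 1: A-series; mu = 3 gives A_3.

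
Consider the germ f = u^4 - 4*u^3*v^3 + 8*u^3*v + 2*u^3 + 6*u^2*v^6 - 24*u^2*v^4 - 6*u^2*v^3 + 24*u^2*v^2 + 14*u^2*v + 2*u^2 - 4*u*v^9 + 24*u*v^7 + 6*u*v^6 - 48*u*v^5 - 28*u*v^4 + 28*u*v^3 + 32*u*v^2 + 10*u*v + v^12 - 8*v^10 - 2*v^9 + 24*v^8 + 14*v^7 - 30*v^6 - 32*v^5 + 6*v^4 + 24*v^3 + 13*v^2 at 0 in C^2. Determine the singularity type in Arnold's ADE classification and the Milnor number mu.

Type A_1, Milnor number mu = 1.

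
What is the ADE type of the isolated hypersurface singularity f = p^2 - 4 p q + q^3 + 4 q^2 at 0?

A2

The Hessian of f at 0 has rank 1. Corank 1: A-series; mu = 2 gives A_2.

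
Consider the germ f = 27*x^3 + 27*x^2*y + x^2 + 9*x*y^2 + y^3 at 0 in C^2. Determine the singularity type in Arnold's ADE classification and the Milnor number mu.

Type A_2, Milnor number mu = 2.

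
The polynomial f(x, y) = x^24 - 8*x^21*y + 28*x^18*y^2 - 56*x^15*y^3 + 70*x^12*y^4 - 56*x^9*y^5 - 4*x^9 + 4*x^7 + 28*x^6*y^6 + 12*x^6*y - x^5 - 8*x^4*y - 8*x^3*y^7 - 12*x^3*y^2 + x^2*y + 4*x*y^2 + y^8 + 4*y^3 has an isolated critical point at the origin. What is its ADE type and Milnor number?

Type D9, Milnor number mu = 9.

The Hessian of f at 0 is [[0, 0], [0, 0]] with rank 0, so corank 2. A Groebner basis of the Jacobian ideal J(f) in C{x,y} is {x^2*y^2 + x^2*y/256 + x^2/8 + x*y^2/64 + 3*x*y/4 + y^3/64 + y^2, -x^2*y/256 - x^2/8 + x*y^3 - x*y^2/64 - 5*x*y/8 - y^3/64 - 3*y^2/4, 3*x^2*y/1024 + 3*x^2/32 + 3*x*y^2/256 + 7*x*y/16 + y^4 + 3*y^3/256 + y^2/2, x^3 + 6*x^2*y + 12*x*y^2 + 8*y^3}; counting standard monomials gives mu = 9. Corank 2; j^3 = y*(x + 2*y)^2 has shape L^2 M (L != M), so D-series; mu = 9 gives D_9.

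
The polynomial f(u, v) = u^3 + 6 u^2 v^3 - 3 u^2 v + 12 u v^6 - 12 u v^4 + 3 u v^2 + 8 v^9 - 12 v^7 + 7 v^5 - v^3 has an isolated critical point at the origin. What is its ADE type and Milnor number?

Type E_{8}, Milnor number mu = 8.

The Hessian of f at 0 is [[0, 0], [0, 0]] with rank 0, so corank 2. A Groebner basis of the Jacobian ideal J(f) in C{u,v} is {u^2/4 + u*v^3 - u*v/2 + v^2/4, v^4, u^3 - 3*u*v^2 + 2*v^3, u^2*v - 2*u*v^2 + v^3}; counting standard monomials gives mu = 8. Corank 2; j^3 = (u - v)^3 is a perfect cube, so E-series; the 5-jet and mu = 8 give E_8.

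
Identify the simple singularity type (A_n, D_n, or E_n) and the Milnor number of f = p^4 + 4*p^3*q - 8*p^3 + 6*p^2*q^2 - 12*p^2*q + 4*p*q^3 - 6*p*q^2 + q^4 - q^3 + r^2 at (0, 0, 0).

The Hessian of f at 0 is [[0, 0, 0], [0, 0, 0], [0, 0, 2]] with rank 1, so corank 2. A Groebner basis of the Jacobian ideal J(f) in C{p,q,r} is {q^4, p*q^2 + 2*q^3/3, p^2 + p*q + q^2/4, r}; counting standard monomials gives mu = 6. Corank 2; j^3 = -(2*p + q)^3 is a perfect cube, so E-series; the 4-jet and mu = 6 give E_6.

Type E6, Milnor number mu = 6.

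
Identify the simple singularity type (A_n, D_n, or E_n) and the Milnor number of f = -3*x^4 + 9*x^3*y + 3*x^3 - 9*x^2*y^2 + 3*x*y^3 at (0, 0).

The Hessian of f at 0 has rank 0. Corank 2; j^3 = 3*x^3 is a perfect cube, so E-series; the 4-jet and mu = 7 give E_7.

Type E_{7}, Milnor number mu = 7.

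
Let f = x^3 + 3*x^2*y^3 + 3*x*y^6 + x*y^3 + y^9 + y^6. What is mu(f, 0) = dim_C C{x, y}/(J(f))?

7

The Hessian of f at 0 is [[0, 0], [0, 0]] with rank 0, so corank 2. A Groebner basis of the Jacobian ideal J(f) in C{x,y} is {x^3, x*y^2, 3*x^2 + y^3}; counting standard monomials gives mu = 7. Corank 2; j^3 = x^3 is a perfect cube, so E-series; the 4-jet and mu = 7 give E_7.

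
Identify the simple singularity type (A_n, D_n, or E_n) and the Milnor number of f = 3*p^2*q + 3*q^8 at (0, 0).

The Hessian of f at 0 is [[0, 0], [0, 0]] with rank 0, so corank 2. A Groebner basis of the Jacobian ideal J(f) in C{p,q} is {p^2/8 + q^7, p^3, p*q}; counting standard monomials gives mu = 9. Corank 2; j^3 = 3*p^2*q has shape L^2 M (L != M), so D-series; mu = 9 gives D_9.

Type D_9, Milnor number mu = 9.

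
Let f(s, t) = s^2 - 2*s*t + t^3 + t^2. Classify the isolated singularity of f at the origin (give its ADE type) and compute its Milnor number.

The Hessian of f at 0 has rank 1. Corank 1: A-series; mu = 2 gives A_2.

Type A2, Milnor number mu = 2.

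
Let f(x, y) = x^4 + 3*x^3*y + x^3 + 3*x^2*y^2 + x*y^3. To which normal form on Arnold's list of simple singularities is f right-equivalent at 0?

E_7

The Hessian of f at 0 is [[0, 0], [0, 0]] with rank 0, so corank 2. A Groebner basis of the Jacobian ideal J(f) in C{x,y} is {3*x^2 + y^4 + y^3, x^3, x^2*y - x^2 - y^3/3, 2*x^2 + x*y^2 + 2*y^3/3}; counting standard monomials gives mu = 7. Corank 2; j^3 = x^3 is a perfect cube, so E-series; the 4-jet and mu = 7 give E_7.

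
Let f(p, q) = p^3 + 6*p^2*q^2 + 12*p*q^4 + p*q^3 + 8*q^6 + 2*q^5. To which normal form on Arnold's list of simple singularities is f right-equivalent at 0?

E_{7}

The Hessian of f at 0 has rank 0. Corank 2; j^3 = p^3 is a perfect cube, so E-series; the 4-jet and mu = 7 give E_7.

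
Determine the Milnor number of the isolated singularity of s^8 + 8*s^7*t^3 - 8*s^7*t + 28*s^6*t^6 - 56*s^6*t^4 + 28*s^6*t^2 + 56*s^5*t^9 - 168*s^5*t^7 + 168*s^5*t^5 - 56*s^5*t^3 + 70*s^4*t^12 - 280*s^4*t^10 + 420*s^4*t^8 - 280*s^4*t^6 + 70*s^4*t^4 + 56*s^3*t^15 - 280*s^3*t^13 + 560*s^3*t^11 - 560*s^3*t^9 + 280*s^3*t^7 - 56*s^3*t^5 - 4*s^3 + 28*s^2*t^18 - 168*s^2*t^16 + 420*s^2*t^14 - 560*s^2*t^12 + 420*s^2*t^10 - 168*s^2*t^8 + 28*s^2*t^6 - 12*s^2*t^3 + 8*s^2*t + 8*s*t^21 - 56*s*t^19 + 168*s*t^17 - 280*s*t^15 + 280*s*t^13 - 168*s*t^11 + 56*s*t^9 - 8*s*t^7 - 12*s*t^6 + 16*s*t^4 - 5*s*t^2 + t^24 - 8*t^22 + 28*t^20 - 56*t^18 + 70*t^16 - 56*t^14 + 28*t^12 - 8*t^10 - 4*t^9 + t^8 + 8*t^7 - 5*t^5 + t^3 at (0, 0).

9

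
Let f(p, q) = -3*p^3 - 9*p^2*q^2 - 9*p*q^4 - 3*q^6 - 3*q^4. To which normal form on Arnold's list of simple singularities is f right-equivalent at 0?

E6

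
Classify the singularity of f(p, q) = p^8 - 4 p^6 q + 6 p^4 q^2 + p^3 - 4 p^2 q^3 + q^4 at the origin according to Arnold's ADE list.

The Hessian of f at 0 has rank 0. Corank 2; j^3 = p^3 is a perfect cube, so E-series; the 4-jet and mu = 6 give E_6.

E_{6}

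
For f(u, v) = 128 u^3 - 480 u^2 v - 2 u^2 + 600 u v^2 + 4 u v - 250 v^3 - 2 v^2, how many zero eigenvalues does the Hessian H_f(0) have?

The Hessian at 0 is [[-4, 4], [4, -4]] of rank 1; hence corank 1.

1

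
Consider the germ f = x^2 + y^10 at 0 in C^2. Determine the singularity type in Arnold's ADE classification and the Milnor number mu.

Type A9, Milnor number mu = 9.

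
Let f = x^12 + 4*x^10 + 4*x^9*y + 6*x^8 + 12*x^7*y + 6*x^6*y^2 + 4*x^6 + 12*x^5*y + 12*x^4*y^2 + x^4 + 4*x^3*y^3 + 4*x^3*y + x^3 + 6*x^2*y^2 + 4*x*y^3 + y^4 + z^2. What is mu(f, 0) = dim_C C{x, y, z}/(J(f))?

The Hessian of f at 0 has rank 1. Corank 2; j^3 = x^3 is a perfect cube, so E-series; the 4-jet and mu = 6 give E_6.

6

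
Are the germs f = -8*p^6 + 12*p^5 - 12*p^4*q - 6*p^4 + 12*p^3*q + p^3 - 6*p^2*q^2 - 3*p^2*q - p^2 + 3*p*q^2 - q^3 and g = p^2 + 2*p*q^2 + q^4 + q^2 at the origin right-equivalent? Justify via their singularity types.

No.

The Hessian of f at 0 has rank 1. Corank 1: A-series; mu = 2 gives A_2. The Hessian of g at 0 has rank 2. Corank 0: nondegenerate Morse point, so A_1. f is A_2 but g is A_1, hence not right-equivalent.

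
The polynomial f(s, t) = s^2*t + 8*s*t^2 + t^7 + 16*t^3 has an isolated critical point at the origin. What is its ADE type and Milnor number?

Type D8, Milnor number mu = 8.

The Hessian of f at 0 is [[0, 0], [0, 0]] with rank 0, so corank 2. A Groebner basis of the Jacobian ideal J(f) in C{s,t} is {s^2/7 + t^6 - 16*t^2/7, s^3 + 64*t^3, s*t + 4*t^2}; counting standard monomials gives mu = 8. Corank 2; j^3 = t*(s + 4*t)^2 has shape L^2 M (L != M), so D-series; mu = 8 gives D_8.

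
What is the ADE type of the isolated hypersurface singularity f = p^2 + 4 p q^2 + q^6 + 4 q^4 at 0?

A_{5}

The Hessian of f at 0 is [[2, 0], [0, 0]] with rank 1, so corank 1. A Groebner basis of the Jacobian ideal J(f) in C{p,q} is {p^3, p^2*q, p/2 + q^2}; counting standard monomials gives mu = 5. Corank 1: A-series; mu = 5 gives A_5.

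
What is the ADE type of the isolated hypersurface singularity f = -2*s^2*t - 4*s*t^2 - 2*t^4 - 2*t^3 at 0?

The Hessian of f at 0 is [[0, 0], [0, 0]] with rank 0, so corank 2. A Groebner basis of the Jacobian ideal J(f) in C{s,t} is {s^3 - s^2/4 + t^2/4, s^2/4 + t^3 - t^2/4, s*t + t^2}; counting standard monomials gives mu = 5. Corank 2; j^3 = -2*t*(s + t)^2 has shape L^2 M (L != M), so D-series; mu = 5 gives D_5.

D_{5}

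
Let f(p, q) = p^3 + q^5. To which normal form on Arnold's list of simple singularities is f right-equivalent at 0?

E8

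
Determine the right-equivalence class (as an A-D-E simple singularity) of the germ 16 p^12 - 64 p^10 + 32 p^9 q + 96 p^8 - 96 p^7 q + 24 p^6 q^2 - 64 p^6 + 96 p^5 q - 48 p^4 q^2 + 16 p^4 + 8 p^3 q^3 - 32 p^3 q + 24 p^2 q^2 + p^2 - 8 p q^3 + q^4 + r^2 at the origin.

A_{3}

The Hessian of f at 0 has rank 2. Corank 1: A-series; mu = 3 gives A_3.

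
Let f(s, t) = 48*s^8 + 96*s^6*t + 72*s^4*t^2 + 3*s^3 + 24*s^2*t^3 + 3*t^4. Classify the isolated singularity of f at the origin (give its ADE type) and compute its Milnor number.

The Hessian of f at 0 has rank 0. Corank 2; j^3 = 3*s^3 is a perfect cube, so E-series; the 4-jet and mu = 6 give E_6.

Type E_6, Milnor number mu = 6.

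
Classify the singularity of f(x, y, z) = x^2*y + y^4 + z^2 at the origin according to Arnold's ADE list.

D_5

The Hessian of f at 0 has rank 1. Corank 2; j^3 = x^2*y has shape L^2 M (L != M), so D-series; mu = 5 gives D_5.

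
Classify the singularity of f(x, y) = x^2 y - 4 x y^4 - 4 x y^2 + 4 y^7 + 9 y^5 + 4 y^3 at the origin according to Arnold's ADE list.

D_6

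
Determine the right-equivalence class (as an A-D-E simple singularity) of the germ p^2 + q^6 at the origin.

A_{5}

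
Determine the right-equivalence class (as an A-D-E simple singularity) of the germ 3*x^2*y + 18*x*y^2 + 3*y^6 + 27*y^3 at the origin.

The Hessian of f at 0 has rank 0. Corank 2; j^3 = 3*y*(x + 3*y)^2 has shape L^2 M (L != M), so D-series; mu = 7 gives D_7.

D_{7}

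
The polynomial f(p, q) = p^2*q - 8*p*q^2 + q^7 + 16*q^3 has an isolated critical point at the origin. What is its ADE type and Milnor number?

The Hessian of f at 0 is [[0, 0], [0, 0]] with rank 0, so corank 2. A Groebner basis of the Jacobian ideal J(f) in C{p,q} is {p^2/7 + q^6 - 16*q^2/7, p^3 - 64*q^3, p*q - 4*q^2}; counting standard monomials gives mu = 8. Corank 2; j^3 = q*(p - 4*q)^2 has shape L^2 M (L != M), so D-series; mu = 8 gives D_8.

Type D_8, Milnor number mu = 8.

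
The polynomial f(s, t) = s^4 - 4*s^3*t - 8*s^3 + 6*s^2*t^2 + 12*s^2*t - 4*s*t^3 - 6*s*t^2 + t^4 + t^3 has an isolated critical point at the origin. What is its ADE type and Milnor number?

Type E_6, Milnor number mu = 6.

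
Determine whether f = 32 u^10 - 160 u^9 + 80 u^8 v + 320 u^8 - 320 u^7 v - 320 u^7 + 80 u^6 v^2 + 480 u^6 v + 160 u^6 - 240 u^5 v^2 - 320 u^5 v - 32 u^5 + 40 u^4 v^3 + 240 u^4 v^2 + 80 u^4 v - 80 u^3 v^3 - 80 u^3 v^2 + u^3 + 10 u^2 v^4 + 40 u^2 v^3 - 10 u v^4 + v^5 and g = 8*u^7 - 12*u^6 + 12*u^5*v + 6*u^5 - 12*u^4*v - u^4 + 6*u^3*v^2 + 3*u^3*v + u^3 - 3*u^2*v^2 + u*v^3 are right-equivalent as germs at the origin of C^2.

The Hessian of f at 0 has rank 0. Corank 2; j^3 = u^3 is a perfect cube, so E-series; the 5-jet and mu = 8 give E_8. The Hessian of g at 0 has rank 0. Corank 2; j^3 = u^3 is a perfect cube, so E-series; the 4-jet and mu = 7 give E_7. f is E_8 but g is E_7, hence not right-equivalent.

No.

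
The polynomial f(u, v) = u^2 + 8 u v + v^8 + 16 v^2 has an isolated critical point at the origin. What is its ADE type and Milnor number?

Type A7, Milnor number mu = 7.

The Hessian of f at 0 is [[2, 8], [8, 32]] with rank 1, so corank 1. A Groebner basis of the Jacobian ideal J(f) in C{u,v} is {v^7, u + 4*v}; counting standard monomials gives mu = 7. Corank 1: A-series; mu = 7 gives A_7.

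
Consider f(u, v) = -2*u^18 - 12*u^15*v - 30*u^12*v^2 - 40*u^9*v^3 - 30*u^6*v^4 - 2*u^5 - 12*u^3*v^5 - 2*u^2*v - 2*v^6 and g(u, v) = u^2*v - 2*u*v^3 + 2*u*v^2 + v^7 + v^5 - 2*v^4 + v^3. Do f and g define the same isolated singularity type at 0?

The Hessian of f at 0 has rank 0. Corank 2; j^3 = -2*u^2*v has shape L^2 M (L != M), so D-series; mu = 7 gives D_7. The Hessian of g at 0 has rank 0. Corank 2; j^3 = v*(u + v)^2 has shape L^2 M (L != M), so D-series; mu = 8 gives D_8. f is D_7 but g is D_8, hence not right-equivalent.

No.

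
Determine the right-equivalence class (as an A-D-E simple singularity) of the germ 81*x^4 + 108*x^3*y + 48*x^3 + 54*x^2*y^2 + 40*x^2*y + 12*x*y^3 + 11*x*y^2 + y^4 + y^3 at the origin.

The Hessian of f at 0 is [[0, 0], [0, 0]] with rank 0, so corank 2. A Groebner basis of the Jacobian ideal J(f) in C{x,y} is {x*y^2 + 16*x*y/3 + 4*y^2/3, -64*x*y/3 + y^3 - 16*y^2/3, x^2 + 7*x*y/12 + y^2/12}; counting standard monomials gives mu = 5. Corank 2; j^3 = (3*x + y)*(4*x + y)^2 has shape L^2 M (L != M), so D-series; mu = 5 gives D_5.

D5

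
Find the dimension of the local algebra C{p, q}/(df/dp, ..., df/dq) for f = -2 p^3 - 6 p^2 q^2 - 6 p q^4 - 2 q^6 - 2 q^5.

8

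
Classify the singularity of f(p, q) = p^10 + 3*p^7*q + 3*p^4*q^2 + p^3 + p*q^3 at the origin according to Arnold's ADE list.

E_{7}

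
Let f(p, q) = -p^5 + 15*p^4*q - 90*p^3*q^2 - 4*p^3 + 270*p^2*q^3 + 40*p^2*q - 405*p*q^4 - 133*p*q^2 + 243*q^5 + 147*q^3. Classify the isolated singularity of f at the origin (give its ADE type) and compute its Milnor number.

Type D_6, Milnor number mu = 6.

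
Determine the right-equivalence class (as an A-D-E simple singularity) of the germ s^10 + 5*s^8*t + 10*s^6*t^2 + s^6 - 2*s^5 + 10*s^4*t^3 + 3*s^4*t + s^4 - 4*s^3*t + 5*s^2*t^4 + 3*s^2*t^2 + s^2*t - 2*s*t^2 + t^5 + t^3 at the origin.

D_6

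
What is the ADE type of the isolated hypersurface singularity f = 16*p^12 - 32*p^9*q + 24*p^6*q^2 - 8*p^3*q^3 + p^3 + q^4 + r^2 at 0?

The Hessian of f at 0 has rank 1. Corank 2; j^3 = p^3 is a perfect cube, so E-series; the 4-jet and mu = 6 give E_6.

E_{6}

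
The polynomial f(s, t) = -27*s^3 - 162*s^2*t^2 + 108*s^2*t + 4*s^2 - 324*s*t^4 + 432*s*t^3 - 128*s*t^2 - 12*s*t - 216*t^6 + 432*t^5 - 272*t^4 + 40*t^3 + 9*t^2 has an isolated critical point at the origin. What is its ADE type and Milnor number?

Type A2, Milnor number mu = 2.

The Hessian of f at 0 has rank 1. Corank 1: A-series; mu = 2 gives A_2.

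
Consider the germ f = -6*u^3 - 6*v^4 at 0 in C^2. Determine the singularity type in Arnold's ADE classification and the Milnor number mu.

The Hessian of f at 0 is [[0, 0], [0, 0]] with rank 0, so corank 2. A Groebner basis of the Jacobian ideal J(f) in C{u,v} is {v^3, u^2}; counting standard monomials gives mu = 6. Corank 2; j^3 = -6*u^3 is a perfect cube, so E-series; the 4-jet and mu = 6 give E_6.

Type E6, Milnor number mu = 6.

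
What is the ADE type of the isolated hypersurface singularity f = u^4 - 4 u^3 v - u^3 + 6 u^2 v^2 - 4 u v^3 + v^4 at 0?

E6

The Hessian of f at 0 has rank 0. Corank 2; j^3 = -u^3 is a perfect cube, so E-series; the 4-jet and mu = 6 give E_6.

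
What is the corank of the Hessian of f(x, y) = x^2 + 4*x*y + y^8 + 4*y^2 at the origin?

1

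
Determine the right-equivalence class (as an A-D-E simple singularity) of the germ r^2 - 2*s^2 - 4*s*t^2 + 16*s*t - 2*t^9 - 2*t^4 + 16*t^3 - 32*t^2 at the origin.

A_8

The Hessian of f at 0 has rank 2. Corank 1: A-series; mu = 8 gives A_8.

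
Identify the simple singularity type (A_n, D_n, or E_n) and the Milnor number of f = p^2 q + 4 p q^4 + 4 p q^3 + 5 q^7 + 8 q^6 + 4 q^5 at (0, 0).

Type D_{8}, Milnor number mu = 8.

The Hessian of f at 0 is [[0, 0], [0, 0]] with rank 0, so corank 2. A Groebner basis of the Jacobian ideal J(f) in C{p,q} is {-2*p^2/3 + p*q^3 - 11*p*q^2/3 + 7*p*q/3 + 14*q^3/3, p*q/2 + q^4 + q^3, p^3 - 8*p^2/3 - 32*p*q^2/3 + 16*p*q/3 + 32*q^3/3, p^2*q + 8*p^2/3 + 38*p*q^2/3 - 22*p*q/3 - 44*q^3/3}; counting standard monomials gives mu = 8. Corank 2; j^3 = p^2*q has shape L^2 M (L != M), so D-series; mu = 8 gives D_8.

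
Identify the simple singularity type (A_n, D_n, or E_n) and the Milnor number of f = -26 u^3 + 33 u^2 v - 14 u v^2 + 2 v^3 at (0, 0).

Type D_{4}, Milnor number mu = 4.

The Hessian of f at 0 is [[0, 0], [0, 0]] with rank 0, so corank 2. A Groebner basis of the Jacobian ideal J(f) in C{u,v} is {v^3, u^2 - 2*v^2/3, u*v - v^2}; counting standard monomials gives mu = 4. Corank 2; j^3 = -(2*u - v)*(13*u^2 - 10*u*v + 2*v^2) splits into three distinct lines over C (the quadratic factor has nonzero discriminant), so D_4.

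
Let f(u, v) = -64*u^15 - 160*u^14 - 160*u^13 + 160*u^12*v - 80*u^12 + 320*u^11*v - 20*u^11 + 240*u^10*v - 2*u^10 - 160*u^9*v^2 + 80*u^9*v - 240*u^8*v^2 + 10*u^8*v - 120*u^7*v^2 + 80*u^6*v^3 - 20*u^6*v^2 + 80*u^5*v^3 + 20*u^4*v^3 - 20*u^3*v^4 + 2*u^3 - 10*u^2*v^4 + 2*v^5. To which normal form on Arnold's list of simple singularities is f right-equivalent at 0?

E_8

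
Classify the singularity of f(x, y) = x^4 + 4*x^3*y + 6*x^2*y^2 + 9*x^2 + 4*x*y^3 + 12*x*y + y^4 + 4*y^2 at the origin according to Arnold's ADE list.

The Hessian of f at 0 has rank 1. Corank 1: A-series; mu = 3 gives A_3.

A_{3}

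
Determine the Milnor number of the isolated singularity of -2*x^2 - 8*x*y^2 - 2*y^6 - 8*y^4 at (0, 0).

The Hessian of f at 0 has rank 1. Corank 1: A-series; mu = 5 gives A_5.

5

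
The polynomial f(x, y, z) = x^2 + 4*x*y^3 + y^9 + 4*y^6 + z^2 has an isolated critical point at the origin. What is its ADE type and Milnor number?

Type A8, Milnor number mu = 8.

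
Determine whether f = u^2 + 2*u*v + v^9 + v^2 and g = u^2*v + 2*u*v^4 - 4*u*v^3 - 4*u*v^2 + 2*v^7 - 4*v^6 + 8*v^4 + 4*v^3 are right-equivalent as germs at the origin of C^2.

No.

The Hessian of f at 0 has rank 1. Corank 1: A-series; mu = 8 gives A_8. The Hessian of g at 0 has rank 0. Corank 2; j^3 = v*(u - 2*v)^2 has shape L^2 M (L != M), so D-series; mu = 8 gives D_8. f is A_8 but g is D_8, hence not right-equivalent.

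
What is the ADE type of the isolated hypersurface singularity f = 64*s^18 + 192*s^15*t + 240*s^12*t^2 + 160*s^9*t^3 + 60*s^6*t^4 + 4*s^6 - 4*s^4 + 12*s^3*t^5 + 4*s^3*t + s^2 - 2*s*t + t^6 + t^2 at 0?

A5

The Hessian of f at 0 is [[2, -2], [-2, 2]] with rank 1, so corank 1. A Groebner basis of the Jacobian ideal J(f) in C{s,t} is {s*t^2 - s/2 + t/2, -s/2 + t^3 + t/2, s^2 - 2*s*t + t^2}; counting standard monomials gives mu = 5. Corank 1: A-series; mu = 5 gives A_5.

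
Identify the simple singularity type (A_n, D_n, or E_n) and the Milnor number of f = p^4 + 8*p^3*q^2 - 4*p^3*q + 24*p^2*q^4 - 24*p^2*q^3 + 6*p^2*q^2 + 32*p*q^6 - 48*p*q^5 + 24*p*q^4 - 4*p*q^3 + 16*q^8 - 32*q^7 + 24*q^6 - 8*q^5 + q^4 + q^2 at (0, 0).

Type A_{3}, Milnor number mu = 3.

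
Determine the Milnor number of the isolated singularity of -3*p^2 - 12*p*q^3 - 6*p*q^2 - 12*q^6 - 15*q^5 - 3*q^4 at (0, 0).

The Hessian of f at 0 has rank 1. Corank 1: A-series; mu = 4 gives A_4.

4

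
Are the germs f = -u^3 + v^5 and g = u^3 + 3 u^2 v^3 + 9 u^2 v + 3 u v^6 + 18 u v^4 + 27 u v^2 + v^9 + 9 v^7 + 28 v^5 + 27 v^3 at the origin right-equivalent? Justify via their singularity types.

The Hessian of f at 0 has rank 0. Corank 2; j^3 = -u^3 is a perfect cube, so E-series; the 5-jet and mu = 8 give E_8. The Hessian of g at 0 has rank 0. Corank 2; j^3 = (u + 3*v)^3 is a perfect cube, so E-series; the 5-jet and mu = 8 give E_8. Both have type E_8, hence right-equivalent.

Yes.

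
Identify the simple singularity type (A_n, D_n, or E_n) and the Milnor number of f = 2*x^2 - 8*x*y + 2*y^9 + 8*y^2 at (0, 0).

Type A_8, Milnor number mu = 8.

The Hessian of f at 0 has rank 1. Corank 1: A-series; mu = 8 gives A_8.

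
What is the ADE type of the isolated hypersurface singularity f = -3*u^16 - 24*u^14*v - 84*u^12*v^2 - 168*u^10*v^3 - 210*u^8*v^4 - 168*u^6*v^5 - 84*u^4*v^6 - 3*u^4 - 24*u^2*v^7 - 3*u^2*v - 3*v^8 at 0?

D_{9}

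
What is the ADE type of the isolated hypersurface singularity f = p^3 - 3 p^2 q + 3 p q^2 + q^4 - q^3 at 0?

The Hessian of f at 0 has rank 0. Corank 2; j^3 = (p - q)^3 is a perfect cube, so E-series; the 4-jet and mu = 6 give E_6.

E6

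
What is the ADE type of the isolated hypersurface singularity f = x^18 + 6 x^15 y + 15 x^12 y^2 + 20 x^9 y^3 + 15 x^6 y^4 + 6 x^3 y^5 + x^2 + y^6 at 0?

The Hessian of f at 0 has rank 1. Corank 1: A-series; mu = 5 gives A_5.

A5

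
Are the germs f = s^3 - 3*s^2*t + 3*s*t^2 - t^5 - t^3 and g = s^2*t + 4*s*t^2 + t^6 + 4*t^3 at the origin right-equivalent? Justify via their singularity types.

No.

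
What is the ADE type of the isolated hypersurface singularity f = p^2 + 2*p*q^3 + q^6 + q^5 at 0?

A_{4}

The Hessian of f at 0 has rank 1. Corank 1: A-series; mu = 4 gives A_4.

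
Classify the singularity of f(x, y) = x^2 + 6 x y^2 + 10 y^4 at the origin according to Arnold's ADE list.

The Hessian of f at 0 has rank 1. Corank 1: A-series; mu = 3 gives A_3.

A_3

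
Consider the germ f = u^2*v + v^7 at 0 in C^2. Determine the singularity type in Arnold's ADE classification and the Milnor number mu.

Type D_{8}, Milnor number mu = 8.

The Hessian of f at 0 is [[0, 0], [0, 0]] with rank 0, so corank 2. A Groebner basis of the Jacobian ideal J(f) in C{u,v} is {u^2/7 + v^6, u^3, u*v}; counting standard monomials gives mu = 8. Corank 2; j^3 = u^2*v has shape L^2 M (L != M), so D-series; mu = 8 gives D_8.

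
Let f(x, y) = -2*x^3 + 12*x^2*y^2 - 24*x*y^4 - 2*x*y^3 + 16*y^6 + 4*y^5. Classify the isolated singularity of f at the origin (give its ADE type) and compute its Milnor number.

Type E_7, Milnor number mu = 7.

The Hessian of f at 0 has rank 0. Corank 2; j^3 = -2*x^3 is a perfect cube, so E-series; the 4-jet and mu = 7 give E_7.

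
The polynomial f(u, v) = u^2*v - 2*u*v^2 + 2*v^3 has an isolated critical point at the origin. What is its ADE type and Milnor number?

The Hessian of f at 0 is [[0, 0], [0, 0]] with rank 0, so corank 2. A Groebner basis of the Jacobian ideal J(f) in C{u,v} is {v^3, u^2 + 2*v^2, u*v - v^2}; counting standard monomials gives mu = 4. Corank 2; j^3 = v*(u^2 - 2*u*v + 2*v^2) splits into three distinct lines over C (the quadratic factor has nonzero discriminant), so D_4.

Type D_{4}, Milnor number mu = 4.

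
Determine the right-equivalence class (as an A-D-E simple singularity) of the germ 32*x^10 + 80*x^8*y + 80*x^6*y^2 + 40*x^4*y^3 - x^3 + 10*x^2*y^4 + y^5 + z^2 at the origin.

E_{8}

The Hessian of f at 0 is [[0, 0, 0], [0, 0, 0], [0, 0, 2]] with rank 1, so corank 2. A Groebner basis of the Jacobian ideal J(f) in C{x,y,z} is {y^4, x^2, z}; counting standard monomials gives mu = 8. Corank 2; j^3 = -x^3 is a perfect cube, so E-series; the 5-jet and mu = 8 give E_8.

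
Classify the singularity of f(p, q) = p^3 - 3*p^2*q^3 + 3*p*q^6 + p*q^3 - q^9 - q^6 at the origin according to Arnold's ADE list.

E_{7}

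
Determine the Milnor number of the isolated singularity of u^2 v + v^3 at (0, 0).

4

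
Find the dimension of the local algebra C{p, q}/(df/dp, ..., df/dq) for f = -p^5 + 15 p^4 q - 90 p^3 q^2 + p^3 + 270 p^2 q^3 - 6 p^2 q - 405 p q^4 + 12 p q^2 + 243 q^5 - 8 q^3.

8

The Hessian of f at 0 has rank 0. Corank 2; j^3 = (p - 2*q)^3 is a perfect cube, so E-series; the 5-jet and mu = 8 give E_8.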